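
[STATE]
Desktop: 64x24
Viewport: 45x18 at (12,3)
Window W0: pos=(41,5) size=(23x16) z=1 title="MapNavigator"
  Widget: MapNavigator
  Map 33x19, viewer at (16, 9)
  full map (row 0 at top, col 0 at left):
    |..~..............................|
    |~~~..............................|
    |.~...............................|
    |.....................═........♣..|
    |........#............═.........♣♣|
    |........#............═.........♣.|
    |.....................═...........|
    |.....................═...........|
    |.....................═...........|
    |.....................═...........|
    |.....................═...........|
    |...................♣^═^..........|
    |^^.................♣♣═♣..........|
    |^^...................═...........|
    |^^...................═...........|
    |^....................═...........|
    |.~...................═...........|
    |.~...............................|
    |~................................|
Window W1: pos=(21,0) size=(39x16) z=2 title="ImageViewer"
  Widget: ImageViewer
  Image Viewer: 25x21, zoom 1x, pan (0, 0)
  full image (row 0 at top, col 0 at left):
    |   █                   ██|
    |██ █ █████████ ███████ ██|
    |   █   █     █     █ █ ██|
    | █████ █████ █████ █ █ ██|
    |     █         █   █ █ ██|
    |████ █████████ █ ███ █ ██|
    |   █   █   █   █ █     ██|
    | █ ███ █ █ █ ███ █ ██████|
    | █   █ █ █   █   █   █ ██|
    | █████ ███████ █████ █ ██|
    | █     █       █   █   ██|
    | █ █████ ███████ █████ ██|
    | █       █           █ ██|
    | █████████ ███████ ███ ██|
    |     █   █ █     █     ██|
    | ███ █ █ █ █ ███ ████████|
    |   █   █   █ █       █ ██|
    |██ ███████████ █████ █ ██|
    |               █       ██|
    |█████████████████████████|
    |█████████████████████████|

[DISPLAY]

         ┃   █                   ██          
         ┃██ █ █████████ ███████ ██          
         ┃   █   █     █     █ █ ██          
         ┃ █████ █████ █████ █ █ ██          
         ┃     █         █   █ █ ██          
         ┃████ █████████ █ ███ █ ██          
         ┃   █   █   █   █ █     ██          
         ┃ █ ███ █ █ █ ███ █ ██████          
         ┃ █   █ █ █   █   █   █ ██          
         ┃ █████ ███████ █████ █ ██          
         ┃ █     █       █   █   ██          
         ┃ █ █████ ███████ █████ ██          
         ┗━━━━━━━━━━━━━━━━━━━━━━━━━━━━━━━━━━━
                             ┃.............♣^
                             ┃.............♣♣
                             ┃...............
                             ┃...............
                             ┗━━━━━━━━━━━━━━━


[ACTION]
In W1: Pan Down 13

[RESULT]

         ┃ █████████ ███████ ███ ██          
         ┃     █   █ █     █     ██          
         ┃ ███ █ █ █ █ ███ ████████          
         ┃   █   █   █ █       █ ██          
         ┃██ ███████████ █████ █ ██          
         ┃               █       ██          
         ┃█████████████████████████          
         ┃█████████████████████████          
         ┃                                   
         ┃                                   
         ┃                                   
         ┃                                   
         ┗━━━━━━━━━━━━━━━━━━━━━━━━━━━━━━━━━━━
                             ┃.............♣^
                             ┃.............♣♣
                             ┃...............
                             ┃...............
                             ┗━━━━━━━━━━━━━━━


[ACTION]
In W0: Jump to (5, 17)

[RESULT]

         ┃ █████████ ███████ ███ ██          
         ┃     █   █ █     █     ██          
         ┃ ███ █ █ █ █ ███ ████████          
         ┃   █   █   █ █       █ ██          
         ┃██ ███████████ █████ █ ██          
         ┃               █       ██          
         ┃█████████████████████████          
         ┃█████████████████████████          
         ┃                                   
         ┃                                   
         ┃                                   
         ┃                                   
         ┗━━━━━━━━━━━━━━━━━━━━━━━━━━━━━━━━━━━
                             ┃               
                             ┃               
                             ┃               
                             ┃               
                             ┗━━━━━━━━━━━━━━━


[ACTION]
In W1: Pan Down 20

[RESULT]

         ┃                                   
         ┃                                   
         ┃                                   
         ┃                                   
         ┃                                   
         ┃                                   
         ┃                                   
         ┃                                   
         ┃                                   
         ┃                                   
         ┃                                   
         ┃                                   
         ┗━━━━━━━━━━━━━━━━━━━━━━━━━━━━━━━━━━━
                             ┃               
                             ┃               
                             ┃               
                             ┃               
                             ┗━━━━━━━━━━━━━━━


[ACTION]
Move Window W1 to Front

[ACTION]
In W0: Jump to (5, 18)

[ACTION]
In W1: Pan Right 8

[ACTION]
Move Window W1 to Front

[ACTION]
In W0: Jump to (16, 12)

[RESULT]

         ┃                                   
         ┃                                   
         ┃                                   
         ┃                                   
         ┃                                   
         ┃                                   
         ┃                                   
         ┃                                   
         ┃                                   
         ┃                                   
         ┃                                   
         ┃                                   
         ┗━━━━━━━━━━━━━━━━━━━━━━━━━━━━━━━━━━━
                             ┃...............
                             ┃...............
                             ┃...............
                             ┃...............
                             ┗━━━━━━━━━━━━━━━


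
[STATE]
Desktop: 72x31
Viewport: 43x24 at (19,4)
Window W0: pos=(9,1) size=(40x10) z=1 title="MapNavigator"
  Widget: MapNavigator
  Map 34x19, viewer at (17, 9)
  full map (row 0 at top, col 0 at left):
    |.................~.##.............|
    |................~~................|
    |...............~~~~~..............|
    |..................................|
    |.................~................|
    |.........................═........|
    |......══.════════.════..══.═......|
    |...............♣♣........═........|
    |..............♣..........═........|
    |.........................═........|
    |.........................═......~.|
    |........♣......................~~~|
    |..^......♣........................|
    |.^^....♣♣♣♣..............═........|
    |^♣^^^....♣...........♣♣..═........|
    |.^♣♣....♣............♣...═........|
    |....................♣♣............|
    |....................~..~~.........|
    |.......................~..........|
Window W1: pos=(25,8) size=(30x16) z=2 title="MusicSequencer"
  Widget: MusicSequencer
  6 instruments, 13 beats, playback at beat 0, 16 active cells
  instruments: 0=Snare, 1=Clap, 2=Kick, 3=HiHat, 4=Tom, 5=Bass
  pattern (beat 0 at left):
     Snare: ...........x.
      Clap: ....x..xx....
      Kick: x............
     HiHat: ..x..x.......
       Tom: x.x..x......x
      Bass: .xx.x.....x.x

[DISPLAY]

═.════════.════..══.═......  ┃             
........♣♣........═........  ┃             
.......♣..........═........  ┃             
..........@.......═........  ┃             
......┏━━━━━━━━━━━━━━━━━━━━━━━━━━━━┓       
.♣....┃ MusicSequencer             ┃       
━━━━━━┠────────────────────────────┨       
      ┃      ▼123456789012         ┃       
      ┃ Snare···········█·         ┃       
      ┃  Clap····█··██····         ┃       
      ┃  Kick█············         ┃       
      ┃ HiHat··█··█·······         ┃       
      ┃   Tom█·█··█······█         ┃       
      ┃  Bass·██·█·····█·█         ┃       
      ┃                            ┃       
      ┃                            ┃       
      ┃                            ┃       
      ┃                            ┃       
      ┃                            ┃       
      ┗━━━━━━━━━━━━━━━━━━━━━━━━━━━━┛       
                                           
                                           
                                           
                                           


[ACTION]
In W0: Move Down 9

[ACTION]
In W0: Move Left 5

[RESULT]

♣♣....♣............♣...═.....┃             
..................♣♣.........┃             
..................~..~~......┃             
..........@..........~.......┃             
      ┏━━━━━━━━━━━━━━━━━━━━━━━━━━━━┓       
      ┃ MusicSequencer             ┃       
━━━━━━┠────────────────────────────┨       
      ┃      ▼123456789012         ┃       
      ┃ Snare···········█·         ┃       
      ┃  Clap····█··██····         ┃       
      ┃  Kick█············         ┃       
      ┃ HiHat··█··█·······         ┃       
      ┃   Tom█·█··█······█         ┃       
      ┃  Bass·██·█·····█·█         ┃       
      ┃                            ┃       
      ┃                            ┃       
      ┃                            ┃       
      ┃                            ┃       
      ┃                            ┃       
      ┗━━━━━━━━━━━━━━━━━━━━━━━━━━━━┛       
                                           
                                           
                                           
                                           


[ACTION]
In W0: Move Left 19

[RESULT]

          .^♣♣....♣..........┃             
          ...................┃             
          ...................┃             
          @..................┃             
      ┏━━━━━━━━━━━━━━━━━━━━━━━━━━━━┓       
      ┃ MusicSequencer             ┃       
━━━━━━┠────────────────────────────┨       
      ┃      ▼123456789012         ┃       
      ┃ Snare···········█·         ┃       
      ┃  Clap····█··██····         ┃       
      ┃  Kick█············         ┃       
      ┃ HiHat··█··█·······         ┃       
      ┃   Tom█·█··█······█         ┃       
      ┃  Bass·██·█·····█·█         ┃       
      ┃                            ┃       
      ┃                            ┃       
      ┃                            ┃       
      ┃                            ┃       
      ┃                            ┃       
      ┗━━━━━━━━━━━━━━━━━━━━━━━━━━━━┛       
                                           
                                           
                                           
                                           


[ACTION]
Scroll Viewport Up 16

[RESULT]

                                           
━━━━━━━━━━━━━━━━━━━━━━━━━━━━━┓             
ator                         ┃             
─────────────────────────────┨             
          .^♣♣....♣..........┃             
          ...................┃             
          ...................┃             
          @..................┃             
      ┏━━━━━━━━━━━━━━━━━━━━━━━━━━━━┓       
      ┃ MusicSequencer             ┃       
━━━━━━┠────────────────────────────┨       
      ┃      ▼123456789012         ┃       
      ┃ Snare···········█·         ┃       
      ┃  Clap····█··██····         ┃       
      ┃  Kick█············         ┃       
      ┃ HiHat··█··█·······         ┃       
      ┃   Tom█·█··█······█         ┃       
      ┃  Bass·██·█·····█·█         ┃       
      ┃                            ┃       
      ┃                            ┃       
      ┃                            ┃       
      ┃                            ┃       
      ┃                            ┃       
      ┗━━━━━━━━━━━━━━━━━━━━━━━━━━━━┛       


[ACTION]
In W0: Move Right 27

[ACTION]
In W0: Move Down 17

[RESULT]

                                           
━━━━━━━━━━━━━━━━━━━━━━━━━━━━━┓             
ator                         ┃             
─────────────────────────────┨             
....♣...═........            ┃             
...♣♣............            ┃             
...~..~~.........            ┃             
......~...@......            ┃             
      ┏━━━━━━━━━━━━━━━━━━━━━━━━━━━━┓       
      ┃ MusicSequencer             ┃       
━━━━━━┠────────────────────────────┨       
      ┃      ▼123456789012         ┃       
      ┃ Snare···········█·         ┃       
      ┃  Clap····█··██····         ┃       
      ┃  Kick█············         ┃       
      ┃ HiHat··█··█·······         ┃       
      ┃   Tom█·█··█······█         ┃       
      ┃  Bass·██·█·····█·█         ┃       
      ┃                            ┃       
      ┃                            ┃       
      ┃                            ┃       
      ┃                            ┃       
      ┃                            ┃       
      ┗━━━━━━━━━━━━━━━━━━━━━━━━━━━━┛       


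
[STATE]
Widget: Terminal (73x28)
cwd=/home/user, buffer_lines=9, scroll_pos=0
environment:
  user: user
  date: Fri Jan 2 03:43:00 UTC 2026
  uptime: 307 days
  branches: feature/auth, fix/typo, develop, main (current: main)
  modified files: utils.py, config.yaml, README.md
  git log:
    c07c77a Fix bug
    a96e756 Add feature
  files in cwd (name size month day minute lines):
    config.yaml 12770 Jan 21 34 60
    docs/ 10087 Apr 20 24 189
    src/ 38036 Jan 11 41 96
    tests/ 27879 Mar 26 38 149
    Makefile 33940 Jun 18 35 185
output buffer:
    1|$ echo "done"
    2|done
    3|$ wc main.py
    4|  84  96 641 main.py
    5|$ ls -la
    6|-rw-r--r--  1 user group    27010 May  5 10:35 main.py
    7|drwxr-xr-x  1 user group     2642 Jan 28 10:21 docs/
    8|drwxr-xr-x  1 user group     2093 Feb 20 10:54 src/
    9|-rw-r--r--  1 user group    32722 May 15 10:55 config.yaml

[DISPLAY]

$ echo "done"                                                            
done                                                                     
$ wc main.py                                                             
  84  96 641 main.py                                                     
$ ls -la                                                                 
-rw-r--r--  1 user group    27010 May  5 10:35 main.py                   
drwxr-xr-x  1 user group     2642 Jan 28 10:21 docs/                     
drwxr-xr-x  1 user group     2093 Feb 20 10:54 src/                      
-rw-r--r--  1 user group    32722 May 15 10:55 config.yaml               
$ █                                                                      
                                                                         
                                                                         
                                                                         
                                                                         
                                                                         
                                                                         
                                                                         
                                                                         
                                                                         
                                                                         
                                                                         
                                                                         
                                                                         
                                                                         
                                                                         
                                                                         
                                                                         
                                                                         


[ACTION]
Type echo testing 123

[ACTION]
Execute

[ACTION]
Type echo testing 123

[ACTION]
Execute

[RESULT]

$ echo "done"                                                            
done                                                                     
$ wc main.py                                                             
  84  96 641 main.py                                                     
$ ls -la                                                                 
-rw-r--r--  1 user group    27010 May  5 10:35 main.py                   
drwxr-xr-x  1 user group     2642 Jan 28 10:21 docs/                     
drwxr-xr-x  1 user group     2093 Feb 20 10:54 src/                      
-rw-r--r--  1 user group    32722 May 15 10:55 config.yaml               
$ echo testing 123                                                       
testing 123                                                              
$ echo testing 123                                                       
testing 123                                                              
$ █                                                                      
                                                                         
                                                                         
                                                                         
                                                                         
                                                                         
                                                                         
                                                                         
                                                                         
                                                                         
                                                                         
                                                                         
                                                                         
                                                                         
                                                                         


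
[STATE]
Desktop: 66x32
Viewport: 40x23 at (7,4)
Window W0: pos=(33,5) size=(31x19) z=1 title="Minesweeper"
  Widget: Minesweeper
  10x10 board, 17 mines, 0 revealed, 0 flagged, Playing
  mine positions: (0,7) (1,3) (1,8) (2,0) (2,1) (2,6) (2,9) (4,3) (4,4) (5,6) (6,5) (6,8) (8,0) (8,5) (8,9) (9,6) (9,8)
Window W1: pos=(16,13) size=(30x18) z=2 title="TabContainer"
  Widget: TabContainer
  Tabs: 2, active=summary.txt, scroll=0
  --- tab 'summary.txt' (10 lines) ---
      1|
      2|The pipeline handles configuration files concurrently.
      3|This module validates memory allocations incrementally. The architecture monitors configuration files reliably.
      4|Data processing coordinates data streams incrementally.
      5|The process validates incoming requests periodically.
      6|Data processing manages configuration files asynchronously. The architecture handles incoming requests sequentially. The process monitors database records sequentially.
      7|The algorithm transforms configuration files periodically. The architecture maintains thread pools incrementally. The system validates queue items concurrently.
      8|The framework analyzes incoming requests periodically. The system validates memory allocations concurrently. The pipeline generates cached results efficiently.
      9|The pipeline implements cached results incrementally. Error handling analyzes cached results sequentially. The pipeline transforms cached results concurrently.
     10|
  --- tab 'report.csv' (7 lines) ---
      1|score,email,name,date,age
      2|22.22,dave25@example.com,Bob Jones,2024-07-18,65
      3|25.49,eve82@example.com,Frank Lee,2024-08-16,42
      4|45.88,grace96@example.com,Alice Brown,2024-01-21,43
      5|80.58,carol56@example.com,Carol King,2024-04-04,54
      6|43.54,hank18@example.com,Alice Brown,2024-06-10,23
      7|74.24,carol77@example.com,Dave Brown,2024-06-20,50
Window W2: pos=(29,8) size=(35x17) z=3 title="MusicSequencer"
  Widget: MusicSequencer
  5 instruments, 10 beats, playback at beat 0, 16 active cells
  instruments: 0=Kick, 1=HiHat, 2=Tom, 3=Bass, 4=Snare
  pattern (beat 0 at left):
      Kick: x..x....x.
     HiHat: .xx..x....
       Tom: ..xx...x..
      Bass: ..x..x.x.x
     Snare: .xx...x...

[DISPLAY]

                                        
                          ┏━━━━━━━━━━━━━
                          ┃ Minesweeper 
                          ┠─────────────
                      ┏━━━━━━━━━━━━━━━━━
                      ┃ MusicSequencer  
                      ┠─────────────────
                      ┃      ▼123456789 
                      ┃  Kick█··█····█· 
         ┏━━━━━━━━━━━━┃ HiHat·██··█···· 
         ┃ TabContaine┃   Tom··██···█·· 
         ┠────────────┃  Bass··█··█·█·█ 
         ┃[summary.txt┃ Snare·██···█··· 
         ┃────────────┃                 
         ┃            ┃                 
         ┃The pipeline┃                 
         ┃This module ┃                 
         ┃Data process┃                 
         ┃The process ┃                 
         ┃Data process┃                 
         ┃The algorith┗━━━━━━━━━━━━━━━━━
         ┃The framework analyzes incom┃ 
         ┃The pipeline implements cach┃ 


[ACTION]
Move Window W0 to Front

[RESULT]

                                        
                          ┏━━━━━━━━━━━━━
                          ┃ Minesweeper 
                          ┠─────────────
                      ┏━━━┃■■■■■■■■■■   
                      ┃ Mu┃■■■■■■■■■■   
                      ┠───┃■■■■■■■■■■   
                      ┃   ┃■■■■■■■■■■   
                      ┃  K┃■■■■■■■■■■   
         ┏━━━━━━━━━━━━┃ Hi┃■■■■■■■■■■   
         ┃ TabContaine┃   ┃■■■■■■■■■■   
         ┠────────────┃  B┃■■■■■■■■■■   
         ┃[summary.txt┃ Sn┃■■■■■■■■■■   
         ┃────────────┃   ┃■■■■■■■■■■   
         ┃            ┃   ┃             
         ┃The pipeline┃   ┃             
         ┃This module ┃   ┃             
         ┃Data process┃   ┃             
         ┃The process ┃   ┃             
         ┃Data process┃   ┗━━━━━━━━━━━━━
         ┃The algorith┗━━━━━━━━━━━━━━━━━
         ┃The framework analyzes incom┃ 
         ┃The pipeline implements cach┃ 


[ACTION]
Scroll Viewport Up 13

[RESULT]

                                        
                                        
                                        
                                        
                                        
                          ┏━━━━━━━━━━━━━
                          ┃ Minesweeper 
                          ┠─────────────
                      ┏━━━┃■■■■■■■■■■   
                      ┃ Mu┃■■■■■■■■■■   
                      ┠───┃■■■■■■■■■■   
                      ┃   ┃■■■■■■■■■■   
                      ┃  K┃■■■■■■■■■■   
         ┏━━━━━━━━━━━━┃ Hi┃■■■■■■■■■■   
         ┃ TabContaine┃   ┃■■■■■■■■■■   
         ┠────────────┃  B┃■■■■■■■■■■   
         ┃[summary.txt┃ Sn┃■■■■■■■■■■   
         ┃────────────┃   ┃■■■■■■■■■■   
         ┃            ┃   ┃             
         ┃The pipeline┃   ┃             
         ┃This module ┃   ┃             
         ┃Data process┃   ┃             
         ┃The process ┃   ┃             


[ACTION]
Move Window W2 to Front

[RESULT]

                                        
                                        
                                        
                                        
                                        
                          ┏━━━━━━━━━━━━━
                          ┃ Minesweeper 
                          ┠─────────────
                      ┏━━━━━━━━━━━━━━━━━
                      ┃ MusicSequencer  
                      ┠─────────────────
                      ┃      ▼123456789 
                      ┃  Kick█··█····█· 
         ┏━━━━━━━━━━━━┃ HiHat·██··█···· 
         ┃ TabContaine┃   Tom··██···█·· 
         ┠────────────┃  Bass··█··█·█·█ 
         ┃[summary.txt┃ Snare·██···█··· 
         ┃────────────┃                 
         ┃            ┃                 
         ┃The pipeline┃                 
         ┃This module ┃                 
         ┃Data process┃                 
         ┃The process ┃                 


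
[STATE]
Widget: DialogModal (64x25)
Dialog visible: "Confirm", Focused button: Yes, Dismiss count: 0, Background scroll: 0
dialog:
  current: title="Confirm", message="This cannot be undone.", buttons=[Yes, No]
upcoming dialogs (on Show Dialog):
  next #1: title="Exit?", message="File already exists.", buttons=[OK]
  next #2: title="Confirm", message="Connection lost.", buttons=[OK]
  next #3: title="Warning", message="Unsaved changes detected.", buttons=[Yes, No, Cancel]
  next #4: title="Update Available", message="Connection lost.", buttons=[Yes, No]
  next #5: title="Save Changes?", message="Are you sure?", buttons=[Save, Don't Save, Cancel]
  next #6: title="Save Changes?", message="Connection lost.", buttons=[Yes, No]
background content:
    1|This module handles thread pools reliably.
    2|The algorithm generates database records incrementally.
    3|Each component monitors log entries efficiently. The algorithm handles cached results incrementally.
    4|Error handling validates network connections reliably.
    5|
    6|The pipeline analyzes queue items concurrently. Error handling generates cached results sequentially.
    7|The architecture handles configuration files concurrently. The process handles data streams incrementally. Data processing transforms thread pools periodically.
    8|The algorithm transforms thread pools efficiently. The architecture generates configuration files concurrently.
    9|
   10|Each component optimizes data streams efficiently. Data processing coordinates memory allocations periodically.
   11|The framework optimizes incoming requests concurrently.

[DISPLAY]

This module handles thread pools reliably.                      
The algorithm generates database records incrementally.         
Each component monitors log entries efficiently. The algorithm h
Error handling validates network connections reliably.          
                                                                
The pipeline analyzes queue items concurrently. Error handling g
The architecture handles configuration files concurrently. The p
The algorithm transforms thread pools efficiently. The architect
                                                                
Each component optimizes data streams efficiently. Data processi
The framework optim┌────────────────────────┐currently.         
                   │        Confirm         │                   
                   │ This cannot be undone. │                   
                   │       [Yes]  No        │                   
                   └────────────────────────┘                   
                                                                
                                                                
                                                                
                                                                
                                                                
                                                                
                                                                
                                                                
                                                                
                                                                


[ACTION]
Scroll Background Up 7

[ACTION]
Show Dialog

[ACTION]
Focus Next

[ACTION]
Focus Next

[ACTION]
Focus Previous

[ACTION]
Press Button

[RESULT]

This module handles thread pools reliably.                      
The algorithm generates database records incrementally.         
Each component monitors log entries efficiently. The algorithm h
Error handling validates network connections reliably.          
                                                                
The pipeline analyzes queue items concurrently. Error handling g
The architecture handles configuration files concurrently. The p
The algorithm transforms thread pools efficiently. The architect
                                                                
Each component optimizes data streams efficiently. Data processi
The framework optimizes incoming requests concurrently.         
                                                                
                                                                
                                                                
                                                                
                                                                
                                                                
                                                                
                                                                
                                                                
                                                                
                                                                
                                                                
                                                                
                                                                


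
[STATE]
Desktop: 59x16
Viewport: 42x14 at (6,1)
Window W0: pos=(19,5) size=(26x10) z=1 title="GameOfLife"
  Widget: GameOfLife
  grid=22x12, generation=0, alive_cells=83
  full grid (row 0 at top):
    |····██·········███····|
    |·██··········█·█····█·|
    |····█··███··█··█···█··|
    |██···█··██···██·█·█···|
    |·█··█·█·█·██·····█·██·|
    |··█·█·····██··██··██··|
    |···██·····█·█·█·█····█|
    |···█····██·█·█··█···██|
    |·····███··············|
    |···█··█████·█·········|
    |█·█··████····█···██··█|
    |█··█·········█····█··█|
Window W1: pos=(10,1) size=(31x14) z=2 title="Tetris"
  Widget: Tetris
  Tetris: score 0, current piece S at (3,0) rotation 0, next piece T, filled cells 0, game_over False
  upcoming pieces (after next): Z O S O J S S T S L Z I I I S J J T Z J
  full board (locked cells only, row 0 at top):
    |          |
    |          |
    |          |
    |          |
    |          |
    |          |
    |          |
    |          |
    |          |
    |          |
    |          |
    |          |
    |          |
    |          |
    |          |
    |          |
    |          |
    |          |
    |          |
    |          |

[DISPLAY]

    ┏━━━━━━━━━━━━━━━━━━━━━━━━━━━━━┓       
    ┃ Tetris                      ┃       
    ┠─────────────────────────────┨       
    ┃          │Next:             ┃       
    ┃          │ ▒                ┃━━━┓   
    ┃          │▒▒▒               ┃   ┃   
    ┃          │                  ┃───┨   
    ┃          │                  ┃   ┃   
    ┃          │                  ┃·  ┃   
    ┃          │Score:            ┃·  ┃   
    ┃          │0                 ┃·  ┃   
    ┃          │                  ┃█  ┃   
    ┃          │                  ┃█  ┃   
    ┗━━━━━━━━━━━━━━━━━━━━━━━━━━━━━┛━━━┛   


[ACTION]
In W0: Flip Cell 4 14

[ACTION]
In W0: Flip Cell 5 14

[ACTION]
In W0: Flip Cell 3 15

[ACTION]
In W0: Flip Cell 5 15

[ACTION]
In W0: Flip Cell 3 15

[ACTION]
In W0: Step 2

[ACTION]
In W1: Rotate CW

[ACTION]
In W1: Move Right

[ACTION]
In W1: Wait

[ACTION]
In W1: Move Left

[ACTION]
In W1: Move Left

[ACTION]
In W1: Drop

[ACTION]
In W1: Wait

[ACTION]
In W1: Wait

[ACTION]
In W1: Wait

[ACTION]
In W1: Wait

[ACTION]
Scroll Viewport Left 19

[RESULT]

          ┏━━━━━━━━━━━━━━━━━━━━━━━━━━━━━┓ 
          ┃ Tetris                      ┃ 
          ┠─────────────────────────────┨ 
          ┃          │Next:             ┃ 
          ┃          │ ▒                ┃━
          ┃          │▒▒▒               ┃ 
          ┃          │                  ┃─
          ┃          │                  ┃ 
          ┃          │                  ┃·
          ┃          │Score:            ┃·
          ┃          │0                 ┃·
          ┃          │                  ┃█
          ┃          │                  ┃█
          ┗━━━━━━━━━━━━━━━━━━━━━━━━━━━━━┛━


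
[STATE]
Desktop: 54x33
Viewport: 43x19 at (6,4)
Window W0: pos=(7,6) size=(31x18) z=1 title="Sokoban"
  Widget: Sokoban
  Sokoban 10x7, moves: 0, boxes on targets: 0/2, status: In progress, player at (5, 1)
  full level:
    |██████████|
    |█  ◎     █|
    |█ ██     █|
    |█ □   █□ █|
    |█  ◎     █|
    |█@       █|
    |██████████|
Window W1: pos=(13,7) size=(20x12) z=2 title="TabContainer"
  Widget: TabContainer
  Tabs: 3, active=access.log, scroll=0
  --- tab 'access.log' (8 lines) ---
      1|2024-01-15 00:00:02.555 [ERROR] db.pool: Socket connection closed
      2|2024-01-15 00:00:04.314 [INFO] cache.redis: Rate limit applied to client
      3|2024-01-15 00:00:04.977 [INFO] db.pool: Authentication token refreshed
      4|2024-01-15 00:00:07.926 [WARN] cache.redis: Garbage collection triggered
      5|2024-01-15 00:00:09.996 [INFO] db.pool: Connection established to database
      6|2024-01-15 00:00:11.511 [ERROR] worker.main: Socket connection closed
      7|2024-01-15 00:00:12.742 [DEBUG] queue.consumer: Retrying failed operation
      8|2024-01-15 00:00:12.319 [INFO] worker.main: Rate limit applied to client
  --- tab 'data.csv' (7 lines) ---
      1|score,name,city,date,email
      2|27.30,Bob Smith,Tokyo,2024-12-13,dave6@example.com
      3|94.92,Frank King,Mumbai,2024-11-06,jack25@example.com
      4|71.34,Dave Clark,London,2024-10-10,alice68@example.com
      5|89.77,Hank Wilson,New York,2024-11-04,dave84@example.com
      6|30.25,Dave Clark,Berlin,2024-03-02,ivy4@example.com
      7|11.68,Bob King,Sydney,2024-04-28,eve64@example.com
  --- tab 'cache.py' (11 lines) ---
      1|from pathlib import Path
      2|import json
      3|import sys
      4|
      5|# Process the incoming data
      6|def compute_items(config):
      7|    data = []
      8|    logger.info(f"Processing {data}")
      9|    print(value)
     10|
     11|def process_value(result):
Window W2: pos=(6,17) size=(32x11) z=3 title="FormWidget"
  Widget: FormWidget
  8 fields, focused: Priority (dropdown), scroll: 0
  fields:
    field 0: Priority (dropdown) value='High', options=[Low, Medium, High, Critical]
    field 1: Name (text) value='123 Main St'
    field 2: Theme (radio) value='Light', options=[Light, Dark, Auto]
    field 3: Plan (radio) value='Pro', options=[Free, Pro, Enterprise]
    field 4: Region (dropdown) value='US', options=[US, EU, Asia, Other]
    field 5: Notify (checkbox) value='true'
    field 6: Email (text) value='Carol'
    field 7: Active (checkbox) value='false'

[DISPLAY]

                                           
                                           
 ┏━━━━━━━━━━━━━━━━━━━━━━━━━━━━━┓           
 ┃ Soko┏━━━━━━━━━━━━━━━━━━┓    ┃           
 ┠─────┃ TabContainer     ┃────┨           
 ┃█████┠──────────────────┨    ┃           
 ┃█  ◎ ┃[access.log]│ data┃    ┃           
 ┃█ ██ ┃──────────────────┃    ┃           
 ┃█ □  ┃2024-01-15 00:00:0┃    ┃           
 ┃█  ◎ ┃2024-01-15 00:00:0┃    ┃           
 ┃█@   ┃2024-01-15 00:00:0┃    ┃           
 ┃█████┃2024-01-15 00:00:0┃    ┃           
 ┃Moves┃2024-01-15 00:00:0┃    ┃           
┏━━━━━━━━━━━━━━━━━━━━━━━━━━━━━━┓           
┃ FormWidget                   ┃           
┠──────────────────────────────┨           
┃> Priority:   [High         ▼]┃           
┃  Name:       [123 Main St   ]┃           
┃  Theme:      (●) Light  ( ) D┃           


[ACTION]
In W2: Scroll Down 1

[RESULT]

                                           
                                           
 ┏━━━━━━━━━━━━━━━━━━━━━━━━━━━━━┓           
 ┃ Soko┏━━━━━━━━━━━━━━━━━━┓    ┃           
 ┠─────┃ TabContainer     ┃────┨           
 ┃█████┠──────────────────┨    ┃           
 ┃█  ◎ ┃[access.log]│ data┃    ┃           
 ┃█ ██ ┃──────────────────┃    ┃           
 ┃█ □  ┃2024-01-15 00:00:0┃    ┃           
 ┃█  ◎ ┃2024-01-15 00:00:0┃    ┃           
 ┃█@   ┃2024-01-15 00:00:0┃    ┃           
 ┃█████┃2024-01-15 00:00:0┃    ┃           
 ┃Moves┃2024-01-15 00:00:0┃    ┃           
┏━━━━━━━━━━━━━━━━━━━━━━━━━━━━━━┓           
┃ FormWidget                   ┃           
┠──────────────────────────────┨           
┃  Name:       [123 Main St   ]┃           
┃  Theme:      (●) Light  ( ) D┃           
┃  Plan:       ( ) Free  (●) Pr┃           


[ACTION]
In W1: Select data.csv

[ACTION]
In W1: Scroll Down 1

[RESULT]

                                           
                                           
 ┏━━━━━━━━━━━━━━━━━━━━━━━━━━━━━┓           
 ┃ Soko┏━━━━━━━━━━━━━━━━━━┓    ┃           
 ┠─────┃ TabContainer     ┃────┨           
 ┃█████┠──────────────────┨    ┃           
 ┃█  ◎ ┃ access.log │[data┃    ┃           
 ┃█ ██ ┃──────────────────┃    ┃           
 ┃█ □  ┃27.30,Bob Smith,To┃    ┃           
 ┃█  ◎ ┃94.92,Frank King,M┃    ┃           
 ┃█@   ┃71.34,Dave Clark,L┃    ┃           
 ┃█████┃89.77,Hank Wilson,┃    ┃           
 ┃Moves┃30.25,Dave Clark,B┃    ┃           
┏━━━━━━━━━━━━━━━━━━━━━━━━━━━━━━┓           
┃ FormWidget                   ┃           
┠──────────────────────────────┨           
┃  Name:       [123 Main St   ]┃           
┃  Theme:      (●) Light  ( ) D┃           
┃  Plan:       ( ) Free  (●) Pr┃           
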